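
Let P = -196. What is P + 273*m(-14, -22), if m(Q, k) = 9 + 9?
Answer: 4718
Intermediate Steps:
m(Q, k) = 18
P + 273*m(-14, -22) = -196 + 273*18 = -196 + 4914 = 4718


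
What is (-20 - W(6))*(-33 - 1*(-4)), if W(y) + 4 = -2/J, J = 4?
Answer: 899/2 ≈ 449.50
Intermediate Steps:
W(y) = -9/2 (W(y) = -4 - 2/4 = -4 - 2*1/4 = -4 - 1/2 = -9/2)
(-20 - W(6))*(-33 - 1*(-4)) = (-20 - 1*(-9/2))*(-33 - 1*(-4)) = (-20 + 9/2)*(-33 + 4) = -31/2*(-29) = 899/2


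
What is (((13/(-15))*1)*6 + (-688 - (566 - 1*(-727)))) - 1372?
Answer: -16791/5 ≈ -3358.2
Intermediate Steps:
(((13/(-15))*1)*6 + (-688 - (566 - 1*(-727)))) - 1372 = (((13*(-1/15))*1)*6 + (-688 - (566 + 727))) - 1372 = (-13/15*1*6 + (-688 - 1*1293)) - 1372 = (-13/15*6 + (-688 - 1293)) - 1372 = (-26/5 - 1981) - 1372 = -9931/5 - 1372 = -16791/5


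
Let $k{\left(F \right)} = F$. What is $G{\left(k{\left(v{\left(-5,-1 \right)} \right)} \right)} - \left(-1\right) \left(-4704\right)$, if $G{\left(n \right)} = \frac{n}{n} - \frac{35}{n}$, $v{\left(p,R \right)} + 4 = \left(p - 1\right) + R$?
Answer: $- \frac{51698}{11} \approx -4699.8$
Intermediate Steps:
$v{\left(p,R \right)} = -5 + R + p$ ($v{\left(p,R \right)} = -4 + \left(\left(p - 1\right) + R\right) = -4 + \left(\left(-1 + p\right) + R\right) = -4 + \left(-1 + R + p\right) = -5 + R + p$)
$G{\left(n \right)} = 1 - \frac{35}{n}$
$G{\left(k{\left(v{\left(-5,-1 \right)} \right)} \right)} - \left(-1\right) \left(-4704\right) = \frac{-35 - 11}{-5 - 1 - 5} - \left(-1\right) \left(-4704\right) = \frac{-35 - 11}{-11} - 4704 = \left(- \frac{1}{11}\right) \left(-46\right) - 4704 = \frac{46}{11} - 4704 = - \frac{51698}{11}$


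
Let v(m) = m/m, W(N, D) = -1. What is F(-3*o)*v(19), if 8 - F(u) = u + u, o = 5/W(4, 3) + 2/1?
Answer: -10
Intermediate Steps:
o = -3 (o = 5/(-1) + 2/1 = 5*(-1) + 2*1 = -5 + 2 = -3)
v(m) = 1
F(u) = 8 - 2*u (F(u) = 8 - (u + u) = 8 - 2*u)
F(-3*o)*v(19) = (8 - (-6)*(-3))*1 = (8 - 2*9)*1 = (8 - 18)*1 = -10*1 = -10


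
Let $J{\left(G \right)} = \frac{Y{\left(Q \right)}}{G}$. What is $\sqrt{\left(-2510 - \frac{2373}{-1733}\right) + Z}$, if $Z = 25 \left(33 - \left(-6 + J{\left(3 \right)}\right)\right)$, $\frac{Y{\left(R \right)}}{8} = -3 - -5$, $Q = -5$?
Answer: $\frac{i \sqrt{45057372654}}{5199} \approx 40.828 i$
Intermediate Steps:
$Y{\left(R \right)} = 16$ ($Y{\left(R \right)} = 8 \left(-3 - -5\right) = 8 \left(-3 + 5\right) = 8 \cdot 2 = 16$)
$J{\left(G \right)} = \frac{16}{G}$
$Z = \frac{2525}{3}$ ($Z = 25 \left(33 + \left(6 - \frac{16}{3}\right)\right) = 25 \left(33 + \frac{2}{3}\right) = 25 \cdot \frac{101}{3} = \frac{2525}{3} \approx 841.67$)
$\sqrt{\left(-2510 - \frac{2373}{-1733}\right) + Z} = \sqrt{\left(-2510 - \frac{2373}{-1733}\right) + \frac{2525}{3}} = \sqrt{\left(-2510 - 2373 \left(- \frac{1}{1733}\right)\right) + \frac{2525}{3}} = \sqrt{\left(-2510 - - \frac{2373}{1733}\right) + \frac{2525}{3}} = \sqrt{\left(-2510 + \frac{2373}{1733}\right) + \frac{2525}{3}} = \sqrt{- \frac{4347457}{1733} + \frac{2525}{3}} = \sqrt{- \frac{8666546}{5199}} = \frac{i \sqrt{45057372654}}{5199}$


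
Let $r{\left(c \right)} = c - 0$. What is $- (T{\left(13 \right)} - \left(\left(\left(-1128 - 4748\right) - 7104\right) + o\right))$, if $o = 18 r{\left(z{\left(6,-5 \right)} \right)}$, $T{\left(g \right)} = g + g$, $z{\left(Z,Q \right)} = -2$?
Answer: $-13042$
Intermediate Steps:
$T{\left(g \right)} = 2 g$
$r{\left(c \right)} = c$ ($r{\left(c \right)} = c + 0 = c$)
$o = -36$ ($o = 18 \left(-2\right) = -36$)
$- (T{\left(13 \right)} - \left(\left(\left(-1128 - 4748\right) - 7104\right) + o\right)) = - (2 \cdot 13 - \left(\left(\left(-1128 - 4748\right) - 7104\right) - 36\right)) = - (26 - \left(\left(-5876 - 7104\right) - 36\right)) = - (26 - \left(-12980 - 36\right)) = - (26 - -13016) = - (26 + 13016) = \left(-1\right) 13042 = -13042$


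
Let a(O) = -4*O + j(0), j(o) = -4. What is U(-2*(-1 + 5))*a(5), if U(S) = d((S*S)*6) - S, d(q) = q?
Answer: -9408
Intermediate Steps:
a(O) = -4 - 4*O (a(O) = -4*O - 4 = -4 - 4*O)
U(S) = -S + 6*S**2 (U(S) = (S*S)*6 - S = S**2*6 - S = 6*S**2 - S = -S + 6*S**2)
U(-2*(-1 + 5))*a(5) = ((-2*(-1 + 5))*(-1 + 6*(-2*(-1 + 5))))*(-4 - 4*5) = ((-2*4)*(-1 + 6*(-2*4)))*(-4 - 20) = -8*(-1 + 6*(-8))*(-24) = -8*(-1 - 48)*(-24) = -8*(-49)*(-24) = 392*(-24) = -9408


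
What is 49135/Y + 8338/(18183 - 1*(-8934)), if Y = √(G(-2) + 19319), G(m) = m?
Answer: 8338/27117 + 49135*√19317/19317 ≈ 353.83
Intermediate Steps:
Y = √19317 (Y = √(-2 + 19319) = √19317 ≈ 138.99)
49135/Y + 8338/(18183 - 1*(-8934)) = 49135/(√19317) + 8338/(18183 - 1*(-8934)) = 49135*(√19317/19317) + 8338/(18183 + 8934) = 49135*√19317/19317 + 8338/27117 = 8338/27117 + 49135*√19317/19317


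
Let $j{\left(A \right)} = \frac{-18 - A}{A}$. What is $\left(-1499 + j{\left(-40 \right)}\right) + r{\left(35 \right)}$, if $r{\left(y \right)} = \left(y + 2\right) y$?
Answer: $- \frac{4091}{20} \approx -204.55$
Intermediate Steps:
$r{\left(y \right)} = y \left(2 + y\right)$ ($r{\left(y \right)} = \left(2 + y\right) y = y \left(2 + y\right)$)
$j{\left(A \right)} = \frac{-18 - A}{A}$
$\left(-1499 + j{\left(-40 \right)}\right) + r{\left(35 \right)} = \left(-1499 + \frac{-18 - -40}{-40}\right) + 35 \left(2 + 35\right) = \left(-1499 - \frac{-18 + 40}{40}\right) + 35 \cdot 37 = \left(-1499 - \frac{11}{20}\right) + 1295 = - \frac{29991}{20} + 1295 = - \frac{4091}{20}$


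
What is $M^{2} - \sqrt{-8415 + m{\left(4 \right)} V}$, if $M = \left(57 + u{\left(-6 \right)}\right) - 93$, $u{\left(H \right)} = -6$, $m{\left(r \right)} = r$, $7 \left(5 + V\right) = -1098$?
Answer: $1764 - \frac{i \sqrt{444059}}{7} \approx 1764.0 - 95.197 i$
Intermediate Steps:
$V = - \frac{1133}{7}$ ($V = -5 + \frac{1}{7} \left(-1098\right) = -5 - \frac{1098}{7} = - \frac{1133}{7} \approx -161.86$)
$M = -42$ ($M = \left(57 - 6\right) - 93 = 51 - 93 = -42$)
$M^{2} - \sqrt{-8415 + m{\left(4 \right)} V} = \left(-42\right)^{2} - \sqrt{-8415 + 4 \left(- \frac{1133}{7}\right)} = 1764 - \sqrt{-8415 - \frac{4532}{7}} = 1764 - \sqrt{- \frac{63437}{7}} = 1764 - \frac{i \sqrt{444059}}{7}$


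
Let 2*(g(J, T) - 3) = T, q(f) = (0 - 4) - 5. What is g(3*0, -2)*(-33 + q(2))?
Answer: -84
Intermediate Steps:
q(f) = -9 (q(f) = -4 - 5 = -9)
g(J, T) = 3 + T/2
g(3*0, -2)*(-33 + q(2)) = (3 + (1/2)*(-2))*(-33 - 9) = (3 - 1)*(-42) = 2*(-42) = -84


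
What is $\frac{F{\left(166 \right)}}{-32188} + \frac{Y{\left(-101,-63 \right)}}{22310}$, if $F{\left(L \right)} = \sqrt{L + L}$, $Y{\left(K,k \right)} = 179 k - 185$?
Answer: $- \frac{5731}{11155} - \frac{\sqrt{83}}{16094} \approx -0.51433$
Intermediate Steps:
$Y{\left(K,k \right)} = -185 + 179 k$
$F{\left(L \right)} = \sqrt{2} \sqrt{L}$ ($F{\left(L \right)} = \sqrt{2 L} = \sqrt{2} \sqrt{L}$)
$\frac{F{\left(166 \right)}}{-32188} + \frac{Y{\left(-101,-63 \right)}}{22310} = \frac{\sqrt{2} \sqrt{166}}{-32188} + \frac{-185 + 179 \left(-63\right)}{22310} = 2 \sqrt{83} \left(- \frac{1}{32188}\right) + \left(-185 - 11277\right) \frac{1}{22310} = - \frac{\sqrt{83}}{16094} - \frac{5731}{11155} = - \frac{5731}{11155} - \frac{\sqrt{83}}{16094}$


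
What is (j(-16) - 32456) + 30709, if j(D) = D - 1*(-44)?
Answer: -1719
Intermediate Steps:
j(D) = 44 + D (j(D) = D + 44 = 44 + D)
(j(-16) - 32456) + 30709 = ((44 - 16) - 32456) + 30709 = (28 - 32456) + 30709 = -32428 + 30709 = -1719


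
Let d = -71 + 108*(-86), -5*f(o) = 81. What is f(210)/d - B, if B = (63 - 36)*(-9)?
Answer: 11371266/46795 ≈ 243.00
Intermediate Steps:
f(o) = -81/5 (f(o) = -⅕*81 = -81/5)
d = -9359 (d = -71 - 9288 = -9359)
B = -243 (B = 27*(-9) = -243)
f(210)/d - B = -81/5/(-9359) - 1*(-243) = -81/5*(-1/9359) + 243 = 81/46795 + 243 = 11371266/46795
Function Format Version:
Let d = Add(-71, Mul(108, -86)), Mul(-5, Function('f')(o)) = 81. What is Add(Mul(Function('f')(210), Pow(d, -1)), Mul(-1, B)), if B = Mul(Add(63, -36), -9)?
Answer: Rational(11371266, 46795) ≈ 243.00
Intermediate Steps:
Function('f')(o) = Rational(-81, 5) (Function('f')(o) = Mul(Rational(-1, 5), 81) = Rational(-81, 5))
d = -9359 (d = Add(-71, -9288) = -9359)
B = -243 (B = Mul(27, -9) = -243)
Add(Mul(Function('f')(210), Pow(d, -1)), Mul(-1, B)) = Add(Mul(Rational(-81, 5), Pow(-9359, -1)), Mul(-1, -243)) = Add(Mul(Rational(-81, 5), Rational(-1, 9359)), 243) = Add(Rational(81, 46795), 243) = Rational(11371266, 46795)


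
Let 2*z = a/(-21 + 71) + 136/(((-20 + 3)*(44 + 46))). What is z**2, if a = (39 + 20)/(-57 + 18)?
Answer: 485809/136890000 ≈ 0.0035489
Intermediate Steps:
a = -59/39 (a = 59/(-39) = 59*(-1/39) = -59/39 ≈ -1.5128)
z = -697/11700 (z = (-59/(39*(-21 + 71)) + 136/(((-20 + 3)*(44 + 46))))/2 = (-59/39/50 + 136/((-17*90)))/2 = (-59/39*1/50 + 136/(-1530))/2 = (-59/1950 + 136*(-1/1530))/2 = (-59/1950 - 4/45)/2 = (1/2)*(-697/5850) = -697/11700 ≈ -0.059573)
z**2 = (-697/11700)**2 = 485809/136890000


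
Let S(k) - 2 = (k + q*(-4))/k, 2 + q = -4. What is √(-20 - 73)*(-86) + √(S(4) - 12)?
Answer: I*(√3 - 86*√93) ≈ -827.62*I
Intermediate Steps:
q = -6 (q = -2 - 4 = -6)
S(k) = 2 + (24 + k)/k (S(k) = 2 + (k - 6*(-4))/k = 2 + (k + 24)/k = 2 + (24 + k)/k)
√(-20 - 73)*(-86) + √(S(4) - 12) = √(-20 - 73)*(-86) + √((3 + 24/4) - 12) = √(-93)*(-86) + √((3 + 24*(¼)) - 12) = (I*√93)*(-86) + √((3 + 6) - 12) = -86*I*√93 + √(9 - 12) = -86*I*√93 + √(-3) = -86*I*√93 + I*√3 = I*√3 - 86*I*√93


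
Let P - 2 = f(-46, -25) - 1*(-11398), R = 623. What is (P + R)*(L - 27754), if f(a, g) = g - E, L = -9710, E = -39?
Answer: -450954168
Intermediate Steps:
f(a, g) = 39 + g (f(a, g) = g - 1*(-39) = g + 39 = 39 + g)
P = 11414 (P = 2 + ((39 - 25) - 1*(-11398)) = 2 + (14 + 11398) = 2 + 11412 = 11414)
(P + R)*(L - 27754) = (11414 + 623)*(-9710 - 27754) = 12037*(-37464) = -450954168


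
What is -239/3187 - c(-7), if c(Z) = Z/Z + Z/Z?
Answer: -6613/3187 ≈ -2.0750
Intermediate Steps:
c(Z) = 2 (c(Z) = 1 + 1 = 2)
-239/3187 - c(-7) = -239/3187 - 1*2 = -239*1/3187 - 2 = -239/3187 - 2 = -6613/3187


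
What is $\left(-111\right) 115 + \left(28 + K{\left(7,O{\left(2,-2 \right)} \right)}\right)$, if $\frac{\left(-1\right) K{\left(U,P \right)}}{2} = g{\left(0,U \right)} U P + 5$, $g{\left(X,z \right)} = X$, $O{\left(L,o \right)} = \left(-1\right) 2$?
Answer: $-12747$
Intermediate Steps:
$O{\left(L,o \right)} = -2$
$K{\left(U,P \right)} = -10$ ($K{\left(U,P \right)} = - 2 \left(0 U P + 5\right) = - 2 \left(0 P + 5\right) = - 2 \left(0 + 5\right) = \left(-2\right) 5 = -10$)
$\left(-111\right) 115 + \left(28 + K{\left(7,O{\left(2,-2 \right)} \right)}\right) = \left(-111\right) 115 + \left(28 - 10\right) = -12765 + 18 = -12747$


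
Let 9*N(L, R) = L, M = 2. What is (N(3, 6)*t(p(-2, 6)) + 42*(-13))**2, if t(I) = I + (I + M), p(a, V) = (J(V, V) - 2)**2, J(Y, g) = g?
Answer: 2572816/9 ≈ 2.8587e+5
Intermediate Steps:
N(L, R) = L/9
p(a, V) = (-2 + V)**2 (p(a, V) = (V - 2)**2 = (-2 + V)**2)
t(I) = 2 + 2*I (t(I) = I + (I + 2) = I + (2 + I) = 2 + 2*I)
(N(3, 6)*t(p(-2, 6)) + 42*(-13))**2 = (((1/9)*3)*(2 + 2*(-2 + 6)**2) + 42*(-13))**2 = ((2 + 2*4**2)/3 - 546)**2 = ((2 + 2*16)/3 - 546)**2 = ((2 + 32)/3 - 546)**2 = ((1/3)*34 - 546)**2 = (34/3 - 546)**2 = (-1604/3)**2 = 2572816/9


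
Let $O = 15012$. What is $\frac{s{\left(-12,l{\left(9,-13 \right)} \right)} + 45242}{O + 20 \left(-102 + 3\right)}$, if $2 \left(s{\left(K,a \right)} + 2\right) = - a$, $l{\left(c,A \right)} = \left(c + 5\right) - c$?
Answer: $\frac{90475}{26064} \approx 3.4713$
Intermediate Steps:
$l{\left(c,A \right)} = 5$ ($l{\left(c,A \right)} = \left(5 + c\right) - c = 5$)
$s{\left(K,a \right)} = -2 - \frac{a}{2}$ ($s{\left(K,a \right)} = -2 + \frac{\left(-1\right) a}{2} = -2 - \frac{a}{2}$)
$\frac{s{\left(-12,l{\left(9,-13 \right)} \right)} + 45242}{O + 20 \left(-102 + 3\right)} = \frac{\left(-2 - \frac{5}{2}\right) + 45242}{15012 + 20 \left(-102 + 3\right)} = \frac{\left(-2 - \frac{5}{2}\right) + 45242}{15012 + 20 \left(-99\right)} = \frac{- \frac{9}{2} + 45242}{15012 - 1980} = \frac{90475}{2 \cdot 13032} = \frac{90475}{2} \cdot \frac{1}{13032} = \frac{90475}{26064}$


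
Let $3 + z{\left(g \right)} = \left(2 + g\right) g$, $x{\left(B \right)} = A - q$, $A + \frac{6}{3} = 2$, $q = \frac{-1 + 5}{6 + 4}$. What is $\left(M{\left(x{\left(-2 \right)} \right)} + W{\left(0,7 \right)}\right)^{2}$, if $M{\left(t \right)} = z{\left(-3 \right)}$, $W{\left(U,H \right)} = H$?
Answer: $49$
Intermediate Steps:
$q = \frac{2}{5}$ ($q = \frac{4}{10} = 4 \cdot \frac{1}{10} = \frac{2}{5} \approx 0.4$)
$A = 0$ ($A = -2 + 2 = 0$)
$x{\left(B \right)} = - \frac{2}{5}$ ($x{\left(B \right)} = 0 - \frac{2}{5} = - \frac{2}{5}$)
$z{\left(g \right)} = -3 + g \left(2 + g\right)$ ($z{\left(g \right)} = -3 + \left(2 + g\right) g = -3 + g \left(2 + g\right)$)
$M{\left(t \right)} = 0$ ($M{\left(t \right)} = -3 + \left(-3\right)^{2} + 2 \left(-3\right) = -3 + 9 - 6 = 0$)
$\left(M{\left(x{\left(-2 \right)} \right)} + W{\left(0,7 \right)}\right)^{2} = \left(0 + 7\right)^{2} = 7^{2} = 49$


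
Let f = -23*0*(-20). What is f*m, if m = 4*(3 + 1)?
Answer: 0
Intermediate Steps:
m = 16 (m = 4*4 = 16)
f = 0 (f = 0*(-20) = 0)
f*m = 0*16 = 0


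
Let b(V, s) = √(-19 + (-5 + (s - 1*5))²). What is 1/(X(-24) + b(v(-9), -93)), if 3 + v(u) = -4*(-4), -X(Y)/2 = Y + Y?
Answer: -16/229 + √10590/1374 ≈ 0.0050275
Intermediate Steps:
X(Y) = -4*Y (X(Y) = -2*(Y + Y) = -4*Y)
v(u) = 13 (v(u) = -3 - 4*(-4) = -3 + 16 = 13)
b(V, s) = √(-19 + (-10 + s)²) (b(V, s) = √(-19 + (-5 + (s - 5))²) = √(-19 + (-5 + (-5 + s))²) = √(-19 + (-10 + s)²))
1/(X(-24) + b(v(-9), -93)) = 1/(-4*(-24) + √(-19 + (-10 - 93)²)) = 1/(96 + √(-19 + (-103)²)) = 1/(96 + √(-19 + 10609)) = 1/(96 + √10590)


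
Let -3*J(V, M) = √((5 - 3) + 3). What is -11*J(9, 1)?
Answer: 11*√5/3 ≈ 8.1989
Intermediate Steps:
J(V, M) = -√5/3 (J(V, M) = -√((5 - 3) + 3)/3 = -√(2 + 3)/3 = -√5/3)
-11*J(9, 1) = -(-11)*√5/3 = 11*√5/3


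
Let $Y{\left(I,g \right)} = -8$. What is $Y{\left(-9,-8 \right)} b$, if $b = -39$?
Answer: $312$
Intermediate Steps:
$Y{\left(-9,-8 \right)} b = \left(-8\right) \left(-39\right) = 312$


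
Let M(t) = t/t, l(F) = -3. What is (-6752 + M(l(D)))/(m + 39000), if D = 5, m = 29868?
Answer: -6751/68868 ≈ -0.098028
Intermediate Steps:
M(t) = 1
(-6752 + M(l(D)))/(m + 39000) = (-6752 + 1)/(29868 + 39000) = -6751/68868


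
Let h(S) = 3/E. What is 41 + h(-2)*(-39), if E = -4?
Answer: 281/4 ≈ 70.250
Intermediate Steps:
h(S) = -3/4 (h(S) = 3/(-4) = 3*(-1/4) = -3/4)
41 + h(-2)*(-39) = 41 - 3/4*(-39) = 41 + 117/4 = 281/4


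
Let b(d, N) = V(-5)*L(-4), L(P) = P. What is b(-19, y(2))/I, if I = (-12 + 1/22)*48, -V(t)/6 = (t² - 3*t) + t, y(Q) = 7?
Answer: -385/263 ≈ -1.4639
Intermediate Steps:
V(t) = -6*t² + 12*t (V(t) = -6*((t² - 3*t) + t) = -6*(t² - 2*t) = -6*t² + 12*t)
b(d, N) = 840 (b(d, N) = (6*(-5)*(2 - 1*(-5)))*(-4) = (6*(-5)*(2 + 5))*(-4) = (6*(-5)*7)*(-4) = -210*(-4) = 840)
I = -6312/11 (I = (-12 + 1/22)*48 = -263/22*48 = -6312/11 ≈ -573.82)
b(-19, y(2))/I = 840/(-6312/11) = 840*(-11/6312) = -385/263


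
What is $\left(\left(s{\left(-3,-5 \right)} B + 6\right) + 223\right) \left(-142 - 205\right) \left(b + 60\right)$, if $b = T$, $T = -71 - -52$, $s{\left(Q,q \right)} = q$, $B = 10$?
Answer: $-2546633$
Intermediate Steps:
$T = -19$ ($T = -71 + 52 = -19$)
$b = -19$
$\left(\left(s{\left(-3,-5 \right)} B + 6\right) + 223\right) \left(-142 - 205\right) \left(b + 60\right) = \left(\left(\left(-5\right) 10 + 6\right) + 223\right) \left(-142 - 205\right) \left(-19 + 60\right) = \left(\left(-50 + 6\right) + 223\right) \left(\left(-347\right) 41\right) = \left(-44 + 223\right) \left(-14227\right) = 179 \left(-14227\right) = -2546633$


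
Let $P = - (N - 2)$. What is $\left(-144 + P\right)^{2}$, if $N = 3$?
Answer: $21025$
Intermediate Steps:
$P = -1$ ($P = - (3 - 2) = \left(-1\right) 1 = -1$)
$\left(-144 + P\right)^{2} = \left(-144 - 1\right)^{2} = \left(-145\right)^{2} = 21025$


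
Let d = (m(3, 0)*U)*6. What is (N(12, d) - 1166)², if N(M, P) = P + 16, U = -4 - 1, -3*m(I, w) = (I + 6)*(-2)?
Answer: 1768900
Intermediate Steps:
m(I, w) = 4 + 2*I/3 (m(I, w) = -(I + 6)*(-2)/3 = -(6 + I)*(-2)/3 = -(-12 - 2*I)/3 = 4 + 2*I/3)
U = -5
d = -180 (d = ((4 + (⅔)*3)*(-5))*6 = ((4 + 2)*(-5))*6 = (6*(-5))*6 = -30*6 = -180)
N(M, P) = 16 + P
(N(12, d) - 1166)² = ((16 - 180) - 1166)² = (-164 - 1166)² = (-1330)² = 1768900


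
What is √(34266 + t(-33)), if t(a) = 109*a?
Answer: √30669 ≈ 175.13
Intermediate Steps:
√(34266 + t(-33)) = √(34266 + 109*(-33)) = √(34266 - 3597) = √30669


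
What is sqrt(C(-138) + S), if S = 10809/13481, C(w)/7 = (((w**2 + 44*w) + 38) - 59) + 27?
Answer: 33*sqrt(15160934815)/13481 ≈ 301.41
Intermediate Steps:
C(w) = 42 + 7*w**2 + 308*w (C(w) = 7*((((w**2 + 44*w) + 38) - 59) + 27) = 7*(((38 + w**2 + 44*w) - 59) + 27) = 7*((-21 + w**2 + 44*w) + 27) = 7*(6 + w**2 + 44*w) = 42 + 7*w**2 + 308*w)
S = 10809/13481 (S = 10809*(1/13481) = 10809/13481 ≈ 0.80180)
sqrt(C(-138) + S) = sqrt((42 + 7*(-138)**2 + 308*(-138)) + 10809/13481) = sqrt((42 + 7*19044 - 42504) + 10809/13481) = sqrt((42 + 133308 - 42504) + 10809/13481) = sqrt(90846 + 10809/13481) = sqrt(1224705735/13481) = 33*sqrt(15160934815)/13481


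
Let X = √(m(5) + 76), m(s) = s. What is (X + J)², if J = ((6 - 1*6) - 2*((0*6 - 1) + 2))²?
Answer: 169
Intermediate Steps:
J = 4 (J = ((6 - 6) - 2*((0 - 1) + 2))² = (0 - 2*(-1 + 2))² = (0 - 2*1)² = (0 - 2)² = (-2)² = 4)
X = 9 (X = √(5 + 76) = √81 = 9)
(X + J)² = (9 + 4)² = 13² = 169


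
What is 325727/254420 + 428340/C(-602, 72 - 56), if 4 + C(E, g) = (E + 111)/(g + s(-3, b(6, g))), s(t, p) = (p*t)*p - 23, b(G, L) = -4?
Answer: 5993892726017/68947820 ≈ 86934.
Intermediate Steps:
s(t, p) = -23 + t*p² (s(t, p) = t*p² - 23 = -23 + t*p²)
C(E, g) = -4 + (111 + E)/(-71 + g) (C(E, g) = -4 + (E + 111)/(g + (-23 - 3*(-4)²)) = -4 + (111 + E)/(g + (-23 - 3*16)) = -4 + (111 + E)/(g + (-23 - 48)) = -4 + (111 + E)/(g - 71) = -4 + (111 + E)/(-71 + g))
325727/254420 + 428340/C(-602, 72 - 56) = 325727/254420 + 428340/(((-395 - 1*(-602) + 4*(72 - 56))/(71 - (72 - 56)))) = 325727*(1/254420) + 428340/(((-395 + 602 + 4*16)/(71 - 1*16))) = 325727/254420 + 428340/(((-395 + 602 + 64)/(71 - 16))) = 325727/254420 + 428340/((271/55)) = 325727/254420 + 428340/(((1/55)*271)) = 325727/254420 + 428340/(271/55) = 325727/254420 + 428340*(55/271) = 325727/254420 + 23558700/271 = 5993892726017/68947820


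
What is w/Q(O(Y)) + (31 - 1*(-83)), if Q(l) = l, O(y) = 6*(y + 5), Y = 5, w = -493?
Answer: 6347/60 ≈ 105.78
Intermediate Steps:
O(y) = 30 + 6*y (O(y) = 6*(5 + y) = 30 + 6*y)
w/Q(O(Y)) + (31 - 1*(-83)) = -493/(30 + 6*5) + (31 - 1*(-83)) = -493/(30 + 30) + (31 + 83) = -493/60 + 114 = 6347/60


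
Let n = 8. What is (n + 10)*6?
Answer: 108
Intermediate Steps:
(n + 10)*6 = (8 + 10)*6 = 18*6 = 108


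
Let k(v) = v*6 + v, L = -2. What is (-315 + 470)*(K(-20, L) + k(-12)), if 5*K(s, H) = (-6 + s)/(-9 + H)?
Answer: -142414/11 ≈ -12947.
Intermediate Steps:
k(v) = 7*v (k(v) = 6*v + v = 7*v)
K(s, H) = (-6 + s)/(5*(-9 + H)) (K(s, H) = ((-6 + s)/(-9 + H))/5 = (-6 + s)/(5*(-9 + H)))
(-315 + 470)*(K(-20, L) + k(-12)) = (-315 + 470)*((-6 - 20)/(5*(-9 - 2)) + 7*(-12)) = 155*((1/5)*(-26)/(-11) - 84) = 155*((1/5)*(-1/11)*(-26) - 84) = 155*(26/55 - 84) = 155*(-4594/55) = -142414/11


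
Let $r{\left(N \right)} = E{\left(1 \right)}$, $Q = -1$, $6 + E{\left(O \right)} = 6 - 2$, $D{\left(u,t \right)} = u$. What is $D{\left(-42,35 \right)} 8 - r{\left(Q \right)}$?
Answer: $-334$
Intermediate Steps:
$E{\left(O \right)} = -2$ ($E{\left(O \right)} = -6 + \left(6 - 2\right) = -6 + 4 = -2$)
$r{\left(N \right)} = -2$
$D{\left(-42,35 \right)} 8 - r{\left(Q \right)} = \left(-42\right) 8 - -2 = -336 + 2 = -334$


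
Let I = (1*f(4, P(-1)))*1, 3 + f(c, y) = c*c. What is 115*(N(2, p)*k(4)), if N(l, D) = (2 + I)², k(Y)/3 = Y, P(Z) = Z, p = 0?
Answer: 310500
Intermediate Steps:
f(c, y) = -3 + c² (f(c, y) = -3 + c*c = -3 + c²)
k(Y) = 3*Y
I = 13 (I = (1*(-3 + 4²))*1 = (1*(-3 + 16))*1 = (1*13)*1 = 13*1 = 13)
N(l, D) = 225 (N(l, D) = (2 + 13)² = 15² = 225)
115*(N(2, p)*k(4)) = 115*(225*(3*4)) = 115*(225*12) = 115*2700 = 310500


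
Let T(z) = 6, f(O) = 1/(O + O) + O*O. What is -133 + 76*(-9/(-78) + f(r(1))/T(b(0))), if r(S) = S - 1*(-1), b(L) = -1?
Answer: -5491/78 ≈ -70.397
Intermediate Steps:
r(S) = 1 + S (r(S) = S + 1 = 1 + S)
f(O) = O² + 1/(2*O) (f(O) = 1/(2*O) + O² = O² + 1/(2*O))
-133 + 76*(-9/(-78) + f(r(1))/T(b(0))) = -133 + 76*(-9/(-78) + ((½ + (1 + 1)³)/(1 + 1))/6) = -133 + 76*(-9*(-1/78) + ((½ + 2³)/2)*(⅙)) = -133 + 76*(3/26 + ((½ + 8)/2)*(⅙)) = -133 + 76*(3/26 + ((½)*(17/2))*(⅙)) = -133 + 76*(3/26 + (17/4)*(⅙)) = -133 + 76*(3/26 + 17/24) = -133 + 76*(257/312) = -133 + 4883/78 = -5491/78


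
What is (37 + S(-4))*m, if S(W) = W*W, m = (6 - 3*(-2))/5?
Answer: 636/5 ≈ 127.20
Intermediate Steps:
m = 12/5 (m = (6 + 6)*(1/5) = 12*(1/5) = 12/5 ≈ 2.4000)
S(W) = W**2
(37 + S(-4))*m = (37 + (-4)**2)*(12/5) = (37 + 16)*(12/5) = 53*(12/5) = 636/5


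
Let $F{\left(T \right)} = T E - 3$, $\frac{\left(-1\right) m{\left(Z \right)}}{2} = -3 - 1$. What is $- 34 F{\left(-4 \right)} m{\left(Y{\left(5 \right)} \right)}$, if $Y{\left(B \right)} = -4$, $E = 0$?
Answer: $816$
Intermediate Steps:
$m{\left(Z \right)} = 8$ ($m{\left(Z \right)} = - 2 \left(-3 - 1\right) = \left(-2\right) \left(-4\right) = 8$)
$F{\left(T \right)} = -3$ ($F{\left(T \right)} = T 0 - 3 = 0 - 3 = -3$)
$- 34 F{\left(-4 \right)} m{\left(Y{\left(5 \right)} \right)} = \left(-34\right) \left(-3\right) 8 = 102 \cdot 8 = 816$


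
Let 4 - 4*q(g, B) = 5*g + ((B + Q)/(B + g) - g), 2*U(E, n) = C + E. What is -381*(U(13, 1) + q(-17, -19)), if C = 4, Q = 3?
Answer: -60325/6 ≈ -10054.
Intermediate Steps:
U(E, n) = 2 + E/2 (U(E, n) = (4 + E)/2 = 2 + E/2)
q(g, B) = 1 - g - (3 + B)/(4*(B + g)) (q(g, B) = 1 - (5*g + ((B + 3)/(B + g) - g))/4 = 1 - (5*g + ((3 + B)/(B + g) - g))/4 = 1 - (5*g + (-g + (3 + B)/(B + g)))/4 = 1 - (4*g + (3 + B)/(B + g))/4 = 1 + (-g - (3 + B)/(4*(B + g))) = 1 - g - (3 + B)/(4*(B + g)))
-381*(U(13, 1) + q(-17, -19)) = -381*((2 + (½)*13) + (-¾ - 17 - 1*(-17)² + (¾)*(-19) - 1*(-19)*(-17))/(-19 - 17)) = -381*((2 + 13/2) + (-¾ - 17 - 1*289 - 57/4 - 323)/(-36)) = -381*(17/2 - (-¾ - 17 - 289 - 57/4 - 323)/36) = -381*(17/2 - 1/36*(-644)) = -381*(17/2 + 161/9) = -381*475/18 = -60325/6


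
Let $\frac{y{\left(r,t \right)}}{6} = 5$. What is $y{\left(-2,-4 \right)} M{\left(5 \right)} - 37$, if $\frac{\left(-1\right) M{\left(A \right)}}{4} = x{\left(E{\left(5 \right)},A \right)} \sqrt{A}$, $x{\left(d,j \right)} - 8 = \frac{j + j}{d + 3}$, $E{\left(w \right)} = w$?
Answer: $-37 - 1110 \sqrt{5} \approx -2519.0$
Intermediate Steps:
$x{\left(d,j \right)} = 8 + \frac{2 j}{3 + d}$ ($x{\left(d,j \right)} = 8 + \frac{j + j}{d + 3} = 8 + \frac{2 j}{3 + d}$)
$y{\left(r,t \right)} = 30$ ($y{\left(r,t \right)} = 6 \cdot 5 = 30$)
$M{\left(A \right)} = - 4 \sqrt{A} \left(8 + \frac{A}{4}\right)$ ($M{\left(A \right)} = - 4 \frac{2 \left(12 + A + 4 \cdot 5\right)}{3 + 5} \sqrt{A} = - 4 \frac{2 \left(12 + A + 20\right)}{8} \sqrt{A} = - 4 \cdot 2 \cdot \frac{1}{8} \left(32 + A\right) \sqrt{A} = - 4 \left(8 + \frac{A}{4}\right) \sqrt{A} = - 4 \sqrt{A} \left(8 + \frac{A}{4}\right)$)
$y{\left(-2,-4 \right)} M{\left(5 \right)} - 37 = 30 \sqrt{5} \left(-32 - 5\right) - 37 = 30 \sqrt{5} \left(-37\right) - 37 = 30 \left(- 37 \sqrt{5}\right) - 37 = - 1110 \sqrt{5} - 37 = -37 - 1110 \sqrt{5}$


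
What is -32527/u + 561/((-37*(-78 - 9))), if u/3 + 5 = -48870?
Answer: 62320346/157328625 ≈ 0.39612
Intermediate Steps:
u = -146625 (u = -15 + 3*(-48870) = -15 - 146610 = -146625)
-32527/u + 561/((-37*(-78 - 9))) = -32527/(-146625) + 561/((-37*(-78 - 9))) = -32527*(-1/146625) + 561/((-37*(-87))) = 32527/146625 + 561/3219 = 32527/146625 + 561*(1/3219) = 32527/146625 + 187/1073 = 62320346/157328625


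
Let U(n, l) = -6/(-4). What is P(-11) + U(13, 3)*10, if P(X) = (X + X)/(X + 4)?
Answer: 127/7 ≈ 18.143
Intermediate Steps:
U(n, l) = 3/2 (U(n, l) = -6*(-1/4) = 3/2)
P(X) = 2*X/(4 + X) (P(X) = (2*X)/(4 + X) = 2*X/(4 + X))
P(-11) + U(13, 3)*10 = 2*(-11)/(4 - 11) + (3/2)*10 = 2*(-11)/(-7) + 15 = 2*(-11)*(-1/7) + 15 = 22/7 + 15 = 127/7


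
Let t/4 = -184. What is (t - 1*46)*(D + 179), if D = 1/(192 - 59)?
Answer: -18617856/133 ≈ -1.3998e+5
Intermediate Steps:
t = -736 (t = 4*(-184) = -736)
D = 1/133 ≈ 0.0075188
(t - 1*46)*(D + 179) = (-736 - 1*46)*(1/133 + 179) = (-736 - 46)*(23808/133) = -782*23808/133 = -18617856/133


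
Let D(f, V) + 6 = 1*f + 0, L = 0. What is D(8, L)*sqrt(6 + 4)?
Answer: 2*sqrt(10) ≈ 6.3246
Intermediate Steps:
D(f, V) = -6 + f (D(f, V) = -6 + (1*f + 0) = -6 + (f + 0) = -6 + f)
D(8, L)*sqrt(6 + 4) = (-6 + 8)*sqrt(6 + 4) = 2*sqrt(10)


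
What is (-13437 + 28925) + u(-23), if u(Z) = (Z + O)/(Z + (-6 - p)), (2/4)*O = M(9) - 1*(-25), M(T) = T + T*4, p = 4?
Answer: 170329/11 ≈ 15484.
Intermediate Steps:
M(T) = 5*T (M(T) = T + 4*T = 5*T)
O = 140 (O = 2*(5*9 - 1*(-25)) = 2*(45 + 25) = 2*70 = 140)
u(Z) = (140 + Z)/(-10 + Z) (u(Z) = (Z + 140)/(Z + (-6 - 1*4)) = (140 + Z)/(Z + (-6 - 4)) = (140 + Z)/(Z - 10) = (140 + Z)/(-10 + Z))
(-13437 + 28925) + u(-23) = (-13437 + 28925) + (140 - 23)/(-10 - 23) = 15488 + 117/(-33) = 15488 - 1/33*117 = 15488 - 39/11 = 170329/11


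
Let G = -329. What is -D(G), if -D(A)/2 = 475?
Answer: 950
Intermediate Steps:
D(A) = -950 (D(A) = -2*475 = -950)
-D(G) = -1*(-950) = 950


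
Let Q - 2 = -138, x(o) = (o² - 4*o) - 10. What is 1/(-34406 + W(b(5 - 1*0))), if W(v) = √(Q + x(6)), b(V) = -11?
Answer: -17203/591886485 - I*√134/1183772970 ≈ -2.9065e-5 - 9.7788e-9*I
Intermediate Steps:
x(o) = -10 + o² - 4*o
Q = -136 (Q = 2 - 138 = -136)
W(v) = I*√134 (W(v) = √(-136 + (-10 + 6² - 4*6)) = √(-136 + (-10 + 36 - 24)) = √(-136 + 2) = √(-134) = I*√134)
1/(-34406 + W(b(5 - 1*0))) = 1/(-34406 + I*√134)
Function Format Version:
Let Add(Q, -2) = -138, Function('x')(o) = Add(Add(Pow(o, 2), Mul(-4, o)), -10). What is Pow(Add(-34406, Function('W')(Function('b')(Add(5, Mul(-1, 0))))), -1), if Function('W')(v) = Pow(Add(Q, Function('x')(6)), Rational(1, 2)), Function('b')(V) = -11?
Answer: Add(Rational(-17203, 591886485), Mul(Rational(-1, 1183772970), I, Pow(134, Rational(1, 2)))) ≈ Add(-2.9065e-5, Mul(-9.7788e-9, I))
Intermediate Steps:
Function('x')(o) = Add(-10, Pow(o, 2), Mul(-4, o))
Q = -136 (Q = Add(2, -138) = -136)
Function('W')(v) = Mul(I, Pow(134, Rational(1, 2))) (Function('W')(v) = Pow(Add(-136, Add(-10, Pow(6, 2), Mul(-4, 6))), Rational(1, 2)) = Pow(Add(-136, Add(-10, 36, -24)), Rational(1, 2)) = Pow(Add(-136, 2), Rational(1, 2)) = Pow(-134, Rational(1, 2)) = Mul(I, Pow(134, Rational(1, 2))))
Pow(Add(-34406, Function('W')(Function('b')(Add(5, Mul(-1, 0))))), -1) = Pow(Add(-34406, Mul(I, Pow(134, Rational(1, 2)))), -1)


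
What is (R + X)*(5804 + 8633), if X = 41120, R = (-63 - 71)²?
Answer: 852880212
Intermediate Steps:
R = 17956 (R = (-134)² = 17956)
(R + X)*(5804 + 8633) = (17956 + 41120)*(5804 + 8633) = 59076*14437 = 852880212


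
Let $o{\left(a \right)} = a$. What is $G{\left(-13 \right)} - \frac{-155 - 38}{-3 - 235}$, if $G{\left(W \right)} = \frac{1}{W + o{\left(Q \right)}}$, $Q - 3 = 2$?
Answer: $- \frac{891}{952} \approx -0.93592$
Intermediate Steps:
$Q = 5$ ($Q = 3 + 2 = 5$)
$G{\left(W \right)} = \frac{1}{5 + W}$ ($G{\left(W \right)} = \frac{1}{W + 5} = \frac{1}{5 + W}$)
$G{\left(-13 \right)} - \frac{-155 - 38}{-3 - 235} = \frac{1}{5 - 13} - \frac{-155 - 38}{-3 - 235} = \frac{1}{-8} - - \frac{193}{-238} = - \frac{1}{8} - \left(-193\right) \left(- \frac{1}{238}\right) = - \frac{1}{8} - \frac{193}{238} = - \frac{891}{952}$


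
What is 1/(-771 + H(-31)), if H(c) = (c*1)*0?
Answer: -1/771 ≈ -0.0012970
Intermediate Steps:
H(c) = 0 (H(c) = c*0 = 0)
1/(-771 + H(-31)) = 1/(-771 + 0) = 1/(-771) = -1/771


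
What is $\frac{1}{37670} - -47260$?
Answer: $\frac{1780284201}{37670} \approx 47260.0$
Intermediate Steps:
$\frac{1}{37670} - -47260 = \frac{1}{37670} + 47260 = \frac{1780284201}{37670}$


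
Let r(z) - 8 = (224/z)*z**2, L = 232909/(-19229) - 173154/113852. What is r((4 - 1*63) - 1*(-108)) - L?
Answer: 12038339880003/1094630054 ≈ 10998.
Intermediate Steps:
L = -14923366867/1094630054 (L = 232909*(-1/19229) - 173154*1/113852 = -232909/19229 - 86577/56926 = -14923366867/1094630054 ≈ -13.633)
r(z) = 8 + 224*z (r(z) = 8 + (224/z)*z**2 = 8 + 224*z)
r((4 - 1*63) - 1*(-108)) - L = (8 + 224*((4 - 1*63) - 1*(-108))) - 1*(-14923366867/1094630054) = (8 + 224*((4 - 63) + 108)) + 14923366867/1094630054 = (8 + 224*(-59 + 108)) + 14923366867/1094630054 = (8 + 224*49) + 14923366867/1094630054 = (8 + 10976) + 14923366867/1094630054 = 10984 + 14923366867/1094630054 = 12038339880003/1094630054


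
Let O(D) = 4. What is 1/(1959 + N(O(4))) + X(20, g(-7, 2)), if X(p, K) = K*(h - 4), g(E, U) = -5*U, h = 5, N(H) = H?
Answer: -19629/1963 ≈ -9.9995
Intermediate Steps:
X(p, K) = K (X(p, K) = K*(5 - 4) = K*1 = K)
1/(1959 + N(O(4))) + X(20, g(-7, 2)) = 1/(1959 + 4) - 5*2 = 1/1963 - 10 = -19629/1963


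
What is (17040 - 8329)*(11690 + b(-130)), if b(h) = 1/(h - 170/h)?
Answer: 170364136827/1673 ≈ 1.0183e+8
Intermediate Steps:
(17040 - 8329)*(11690 + b(-130)) = (17040 - 8329)*(11690 - 130/(-170 + (-130)**2)) = 8711*(11690 - 130/(-170 + 16900)) = 8711*(11690 - 130/16730) = 8711*(11690 - 130*1/16730) = 8711*(11690 - 13/1673) = 8711*(19557357/1673) = 170364136827/1673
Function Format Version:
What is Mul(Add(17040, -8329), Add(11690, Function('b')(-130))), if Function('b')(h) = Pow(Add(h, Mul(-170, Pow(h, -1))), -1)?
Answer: Rational(170364136827, 1673) ≈ 1.0183e+8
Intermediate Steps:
Mul(Add(17040, -8329), Add(11690, Function('b')(-130))) = Mul(Add(17040, -8329), Add(11690, Mul(-130, Pow(Add(-170, Pow(-130, 2)), -1)))) = Mul(8711, Add(11690, Mul(-130, Pow(Add(-170, 16900), -1)))) = Mul(8711, Add(11690, Mul(-130, Pow(16730, -1)))) = Mul(8711, Add(11690, Mul(-130, Rational(1, 16730)))) = Mul(8711, Add(11690, Rational(-13, 1673))) = Mul(8711, Rational(19557357, 1673)) = Rational(170364136827, 1673)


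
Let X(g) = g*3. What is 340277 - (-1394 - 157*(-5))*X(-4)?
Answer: 332969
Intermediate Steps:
X(g) = 3*g
340277 - (-1394 - 157*(-5))*X(-4) = 340277 - (-1394 - 157*(-5))*3*(-4) = 340277 - (-1394 - 1*(-785))*(-12) = 340277 - (-1394 + 785)*(-12) = 340277 - (-609)*(-12) = 340277 - 1*7308 = 340277 - 7308 = 332969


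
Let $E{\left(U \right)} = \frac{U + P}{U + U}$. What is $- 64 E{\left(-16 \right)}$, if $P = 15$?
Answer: $-2$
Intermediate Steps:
$E{\left(U \right)} = \frac{15 + U}{2 U}$ ($E{\left(U \right)} = \frac{U + 15}{U + U} = \frac{15 + U}{2 U}$)
$- 64 E{\left(-16 \right)} = - 64 \frac{15 - 16}{2 \left(-16\right)} = - 64 \cdot \frac{1}{2} \left(- \frac{1}{16}\right) \left(-1\right) = \left(-64\right) \frac{1}{32} = -2$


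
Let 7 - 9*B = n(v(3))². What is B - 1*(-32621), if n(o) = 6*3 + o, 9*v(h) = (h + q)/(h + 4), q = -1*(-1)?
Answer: 1163987480/35721 ≈ 32586.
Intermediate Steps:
q = 1
v(h) = (1 + h)/(9*(4 + h)) (v(h) = ((h + 1)/(h + 4))/9 = ((1 + h)/(4 + h))/9 = (1 + h)/(9*(4 + h)))
n(o) = 18 + o
B = -1267261/35721 (B = 7/9 - (18 + (1 + 3)/(9*(4 + 3)))²/9 = 7/9 - (18 + (⅑)*4/7)²/9 = 7/9 - (18 + (⅑)*(⅐)*4)²/9 = 7/9 - (18 + 4/63)²/9 = 7/9 - (1138/63)²/9 = 7/9 - ⅑*1295044/3969 = 7/9 - 1295044/35721 = -1267261/35721 ≈ -35.477)
B - 1*(-32621) = -1267261/35721 - 1*(-32621) = -1267261/35721 + 32621 = 1163987480/35721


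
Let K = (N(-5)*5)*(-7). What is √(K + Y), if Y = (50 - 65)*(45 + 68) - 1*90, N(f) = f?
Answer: I*√1610 ≈ 40.125*I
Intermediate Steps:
K = 175 (K = -5*5*(-7) = -25*(-7) = 175)
Y = -1785 (Y = -15*113 - 90 = -1695 - 90 = -1785)
√(K + Y) = √(175 - 1785) = √(-1610) = I*√1610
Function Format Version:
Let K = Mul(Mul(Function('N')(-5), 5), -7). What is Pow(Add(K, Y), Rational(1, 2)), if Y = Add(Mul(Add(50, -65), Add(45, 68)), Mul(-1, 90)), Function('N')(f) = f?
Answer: Mul(I, Pow(1610, Rational(1, 2))) ≈ Mul(40.125, I)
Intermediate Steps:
K = 175 (K = Mul(Mul(-5, 5), -7) = Mul(-25, -7) = 175)
Y = -1785 (Y = Add(Mul(-15, 113), -90) = Add(-1695, -90) = -1785)
Pow(Add(K, Y), Rational(1, 2)) = Pow(Add(175, -1785), Rational(1, 2)) = Pow(-1610, Rational(1, 2)) = Mul(I, Pow(1610, Rational(1, 2)))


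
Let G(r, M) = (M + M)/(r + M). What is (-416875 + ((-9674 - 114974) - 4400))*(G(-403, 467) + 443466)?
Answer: -7747400197817/32 ≈ -2.4211e+11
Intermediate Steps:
G(r, M) = 2*M/(M + r) (G(r, M) = (2*M)/(M + r) = 2*M/(M + r))
(-416875 + ((-9674 - 114974) - 4400))*(G(-403, 467) + 443466) = (-416875 + ((-9674 - 114974) - 4400))*(2*467/(467 - 403) + 443466) = (-416875 + (-124648 - 4400))*(2*467/64 + 443466) = (-416875 - 129048)*(2*467*(1/64) + 443466) = -545923*(467/32 + 443466) = -545923*14191379/32 = -7747400197817/32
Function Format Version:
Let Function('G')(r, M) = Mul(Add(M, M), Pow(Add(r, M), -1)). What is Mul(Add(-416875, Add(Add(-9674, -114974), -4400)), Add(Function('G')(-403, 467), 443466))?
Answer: Rational(-7747400197817, 32) ≈ -2.4211e+11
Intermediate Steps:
Function('G')(r, M) = Mul(2, M, Pow(Add(M, r), -1)) (Function('G')(r, M) = Mul(Mul(2, M), Pow(Add(M, r), -1)) = Mul(2, M, Pow(Add(M, r), -1)))
Mul(Add(-416875, Add(Add(-9674, -114974), -4400)), Add(Function('G')(-403, 467), 443466)) = Mul(Add(-416875, Add(Add(-9674, -114974), -4400)), Add(Mul(2, 467, Pow(Add(467, -403), -1)), 443466)) = Mul(Add(-416875, Add(-124648, -4400)), Add(Mul(2, 467, Pow(64, -1)), 443466)) = Mul(Add(-416875, -129048), Add(Mul(2, 467, Rational(1, 64)), 443466)) = Mul(-545923, Add(Rational(467, 32), 443466)) = Mul(-545923, Rational(14191379, 32)) = Rational(-7747400197817, 32)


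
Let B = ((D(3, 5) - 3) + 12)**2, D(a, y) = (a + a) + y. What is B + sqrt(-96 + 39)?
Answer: 400 + I*sqrt(57) ≈ 400.0 + 7.5498*I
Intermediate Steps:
D(a, y) = y + 2*a (D(a, y) = 2*a + y = y + 2*a)
B = 400 (B = (((5 + 2*3) - 3) + 12)**2 = (((5 + 6) - 3) + 12)**2 = ((11 - 3) + 12)**2 = (8 + 12)**2 = 20**2 = 400)
B + sqrt(-96 + 39) = 400 + sqrt(-96 + 39) = 400 + sqrt(-57) = 400 + I*sqrt(57)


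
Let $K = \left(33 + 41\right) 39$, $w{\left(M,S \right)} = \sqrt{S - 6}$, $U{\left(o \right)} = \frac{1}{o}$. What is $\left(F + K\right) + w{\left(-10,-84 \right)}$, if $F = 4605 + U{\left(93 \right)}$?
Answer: $\frac{696664}{93} + 3 i \sqrt{10} \approx 7491.0 + 9.4868 i$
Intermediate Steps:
$w{\left(M,S \right)} = \sqrt{-6 + S}$
$F = \frac{428266}{93}$ ($F = 4605 + \frac{1}{93} = \frac{428266}{93} \approx 4605.0$)
$K = 2886$ ($K = 74 \cdot 39 = 2886$)
$\left(F + K\right) + w{\left(-10,-84 \right)} = \left(\frac{428266}{93} + 2886\right) + \sqrt{-6 - 84} = \frac{696664}{93} + \sqrt{-90} = \frac{696664}{93} + 3 i \sqrt{10}$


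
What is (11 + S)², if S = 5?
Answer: 256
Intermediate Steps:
(11 + S)² = (11 + 5)² = 16² = 256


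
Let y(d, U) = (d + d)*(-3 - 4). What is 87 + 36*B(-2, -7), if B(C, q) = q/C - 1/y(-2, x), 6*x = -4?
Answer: 1482/7 ≈ 211.71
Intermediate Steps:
x = -2/3 (x = (1/6)*(-4) = -2/3 ≈ -0.66667)
y(d, U) = -14*d (y(d, U) = (2*d)*(-7) = -14*d)
B(C, q) = -1/28 + q/C (B(C, q) = q/C - 1/((-14*(-2))) = q/C - 1/28 = -1/28 + q/C)
87 + 36*B(-2, -7) = 87 + 36*((-7 - 1/28*(-2))/(-2)) = 87 + 36*(-(-7 + 1/14)/2) = 87 + 36*(-1/2*(-97/14)) = 87 + 36*(97/28) = 87 + 873/7 = 1482/7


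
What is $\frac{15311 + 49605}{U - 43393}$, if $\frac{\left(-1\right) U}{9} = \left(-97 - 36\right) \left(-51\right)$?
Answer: $- \frac{16229}{26110} \approx -0.62156$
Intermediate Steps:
$U = -61047$ ($U = - 9 \left(-97 - 36\right) \left(-51\right) = - 9 \left(\left(-133\right) \left(-51\right)\right) = \left(-9\right) 6783 = -61047$)
$\frac{15311 + 49605}{U - 43393} = \frac{15311 + 49605}{-61047 - 43393} = \frac{64916}{-104440} = 64916 \left(- \frac{1}{104440}\right) = - \frac{16229}{26110}$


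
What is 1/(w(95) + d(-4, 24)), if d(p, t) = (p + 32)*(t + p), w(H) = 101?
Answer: 1/661 ≈ 0.0015129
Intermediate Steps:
d(p, t) = (32 + p)*(p + t)
1/(w(95) + d(-4, 24)) = 1/(101 + ((-4)² + 32*(-4) + 32*24 - 4*24)) = 1/(101 + (16 - 128 + 768 - 96)) = 1/(101 + 560) = 1/661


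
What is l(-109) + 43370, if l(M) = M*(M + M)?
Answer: 67132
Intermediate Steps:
l(M) = 2*M² (l(M) = M*(2*M) = 2*M²)
l(-109) + 43370 = 2*(-109)² + 43370 = 2*11881 + 43370 = 23762 + 43370 = 67132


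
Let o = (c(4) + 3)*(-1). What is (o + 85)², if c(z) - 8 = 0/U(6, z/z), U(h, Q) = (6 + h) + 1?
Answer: 5476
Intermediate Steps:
U(h, Q) = 7 + h
c(z) = 8 (c(z) = 8 + 0/(7 + 6) = 8 + 0/13 = 8 + 0*(1/13) = 8 + 0 = 8)
o = -11 (o = (8 + 3)*(-1) = 11*(-1) = -11)
(o + 85)² = (-11 + 85)² = 74² = 5476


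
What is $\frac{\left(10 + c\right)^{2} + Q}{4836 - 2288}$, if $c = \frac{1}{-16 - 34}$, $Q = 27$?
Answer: $\frac{316501}{6370000} \approx 0.049686$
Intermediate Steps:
$c = - \frac{1}{50}$ ($c = \frac{1}{-50} = - \frac{1}{50} \approx -0.02$)
$\frac{\left(10 + c\right)^{2} + Q}{4836 - 2288} = \frac{\left(10 - \frac{1}{50}\right)^{2} + 27}{4836 - 2288} = \frac{\left(\frac{499}{50}\right)^{2} + 27}{2548} = \left(\frac{249001}{2500} + 27\right) \frac{1}{2548} = \frac{316501}{2500} \cdot \frac{1}{2548} = \frac{316501}{6370000}$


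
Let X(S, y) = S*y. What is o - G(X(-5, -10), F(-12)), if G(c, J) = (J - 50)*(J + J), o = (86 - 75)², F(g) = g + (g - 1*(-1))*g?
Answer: -16679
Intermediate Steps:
F(g) = g + g*(1 + g) (F(g) = g + (g + 1)*g = g + (1 + g)*g = g + g*(1 + g))
o = 121 (o = 11² = 121)
G(c, J) = 2*J*(-50 + J) (G(c, J) = (-50 + J)*(2*J) = 2*J*(-50 + J))
o - G(X(-5, -10), F(-12)) = 121 - 2*(-12*(2 - 12))*(-50 - 12*(2 - 12)) = 121 - 2*(-12*(-10))*(-50 - 12*(-10)) = 121 - 2*120*(-50 + 120) = 121 - 2*120*70 = 121 - 1*16800 = 121 - 16800 = -16679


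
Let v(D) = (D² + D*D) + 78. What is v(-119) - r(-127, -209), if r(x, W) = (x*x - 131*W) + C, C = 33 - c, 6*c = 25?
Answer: -90821/6 ≈ -15137.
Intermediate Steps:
c = 25/6 (c = (⅙)*25 = 25/6 ≈ 4.1667)
v(D) = 78 + 2*D² (v(D) = (D² + D²) + 78 = 2*D² + 78 = 78 + 2*D²)
C = 173/6 (C = 33 - 1*25/6 = 33 - 25/6 = 173/6 ≈ 28.833)
r(x, W) = 173/6 + x² - 131*W (r(x, W) = (x*x - 131*W) + 173/6 = (x² - 131*W) + 173/6 = 173/6 + x² - 131*W)
v(-119) - r(-127, -209) = (78 + 2*(-119)²) - (173/6 + (-127)² - 131*(-209)) = (78 + 2*14161) - (173/6 + 16129 + 27379) = (78 + 28322) - 1*261221/6 = 28400 - 261221/6 = -90821/6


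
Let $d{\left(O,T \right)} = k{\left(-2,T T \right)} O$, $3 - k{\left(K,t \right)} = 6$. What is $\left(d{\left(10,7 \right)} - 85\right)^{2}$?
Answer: $13225$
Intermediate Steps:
$k{\left(K,t \right)} = -3$ ($k{\left(K,t \right)} = 3 - 6 = -3$)
$d{\left(O,T \right)} = - 3 O$
$\left(d{\left(10,7 \right)} - 85\right)^{2} = \left(\left(-3\right) 10 - 85\right)^{2} = \left(-30 - 85\right)^{2} = \left(-115\right)^{2} = 13225$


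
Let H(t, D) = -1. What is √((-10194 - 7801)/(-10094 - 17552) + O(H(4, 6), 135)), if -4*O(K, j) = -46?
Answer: √2321738726/13823 ≈ 3.4858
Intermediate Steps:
O(K, j) = 23/2 (O(K, j) = -¼*(-46) = 23/2)
√((-10194 - 7801)/(-10094 - 17552) + O(H(4, 6), 135)) = √((-10194 - 7801)/(-10094 - 17552) + 23/2) = √(-17995/(-27646) + 23/2) = √(-17995*(-1/27646) + 23/2) = √(17995/27646 + 23/2) = √(167962/13823) = √2321738726/13823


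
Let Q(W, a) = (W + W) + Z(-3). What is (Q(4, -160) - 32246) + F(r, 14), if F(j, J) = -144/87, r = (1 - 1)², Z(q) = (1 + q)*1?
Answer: -935008/29 ≈ -32242.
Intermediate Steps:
Z(q) = 1 + q
Q(W, a) = -2 + 2*W (Q(W, a) = (W + W) + (1 - 3) = 2*W - 2 = -2 + 2*W)
r = 0 (r = 0² = 0)
F(j, J) = -48/29 (F(j, J) = -144*1/87 = -48/29)
(Q(4, -160) - 32246) + F(r, 14) = ((-2 + 2*4) - 32246) - 48/29 = ((-2 + 8) - 32246) - 48/29 = (6 - 32246) - 48/29 = -32240 - 48/29 = -935008/29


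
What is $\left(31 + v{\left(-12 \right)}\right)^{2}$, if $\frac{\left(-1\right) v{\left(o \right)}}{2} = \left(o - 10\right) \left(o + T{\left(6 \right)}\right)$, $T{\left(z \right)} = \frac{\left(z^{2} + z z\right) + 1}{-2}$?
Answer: $4422609$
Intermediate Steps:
$T{\left(z \right)} = - \frac{1}{2} - z^{2}$ ($T{\left(z \right)} = \left(\left(z^{2} + z^{2}\right) + 1\right) \left(- \frac{1}{2}\right) = \left(2 z^{2} + 1\right) \left(- \frac{1}{2}\right) = \left(1 + 2 z^{2}\right) \left(- \frac{1}{2}\right) = - \frac{1}{2} - z^{2}$)
$v{\left(o \right)} = - 2 \left(-10 + o\right) \left(- \frac{73}{2} + o\right)$ ($v{\left(o \right)} = - 2 \left(o - 10\right) \left(o - \frac{73}{2}\right) = - 2 \left(-10 + o\right) \left(o - \frac{73}{2}\right) = - 2 \left(-10 + o\right) \left(- \frac{73}{2} + o\right)$)
$\left(31 + v{\left(-12 \right)}\right)^{2} = \left(31 - \left(1846 + 288\right)\right)^{2} = \left(31 - 2134\right)^{2} = \left(-2103\right)^{2} = 4422609$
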